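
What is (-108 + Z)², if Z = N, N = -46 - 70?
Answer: 50176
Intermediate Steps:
N = -116
Z = -116
(-108 + Z)² = (-108 - 116)² = (-224)² = 50176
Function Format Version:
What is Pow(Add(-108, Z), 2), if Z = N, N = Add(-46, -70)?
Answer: 50176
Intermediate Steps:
N = -116
Z = -116
Pow(Add(-108, Z), 2) = Pow(Add(-108, -116), 2) = Pow(-224, 2) = 50176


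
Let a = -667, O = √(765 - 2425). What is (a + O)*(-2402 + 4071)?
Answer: -1113223 + 3338*I*√415 ≈ -1.1132e+6 + 68000.0*I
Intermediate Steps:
O = 2*I*√415 (O = √(-1660) = 2*I*√415 ≈ 40.743*I)
(a + O)*(-2402 + 4071) = (-667 + 2*I*√415)*(-2402 + 4071) = (-667 + 2*I*√415)*1669 = -1113223 + 3338*I*√415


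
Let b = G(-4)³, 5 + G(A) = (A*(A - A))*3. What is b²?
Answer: 15625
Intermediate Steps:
G(A) = -5 (G(A) = -5 + (A*(A - A))*3 = -5 + (A*0)*3 = -5 + 0*3 = -5 + 0 = -5)
b = -125 (b = (-5)³ = -125)
b² = (-125)² = 15625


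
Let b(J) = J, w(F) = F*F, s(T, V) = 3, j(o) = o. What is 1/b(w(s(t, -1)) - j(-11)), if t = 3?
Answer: 1/20 ≈ 0.050000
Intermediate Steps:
w(F) = F²
1/b(w(s(t, -1)) - j(-11)) = 1/(3² - 1*(-11)) = 1/(9 + 11) = 1/20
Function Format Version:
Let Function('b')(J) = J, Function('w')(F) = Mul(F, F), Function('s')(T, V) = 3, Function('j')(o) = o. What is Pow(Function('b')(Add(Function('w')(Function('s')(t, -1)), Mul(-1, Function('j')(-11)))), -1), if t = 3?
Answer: Rational(1, 20) ≈ 0.050000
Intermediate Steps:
Function('w')(F) = Pow(F, 2)
Pow(Function('b')(Add(Function('w')(Function('s')(t, -1)), Mul(-1, Function('j')(-11)))), -1) = Pow(Add(Pow(3, 2), Mul(-1, -11)), -1) = Pow(Add(9, 11), -1) = Pow(20, -1) = Rational(1, 20)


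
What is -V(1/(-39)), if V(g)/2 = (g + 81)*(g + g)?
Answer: 12632/1521 ≈ 8.3051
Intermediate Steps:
V(g) = 4*g*(81 + g) (V(g) = 2*((g + 81)*(g + g)) = 2*((81 + g)*(2*g)) = 2*(2*g*(81 + g)) = 4*g*(81 + g))
-V(1/(-39)) = -4*(81 + 1/(-39))/(-39) = -4*(-1)*(81 - 1/39)/39 = -4*(-1)*3158/(39*39) = -1*(-12632/1521) = 12632/1521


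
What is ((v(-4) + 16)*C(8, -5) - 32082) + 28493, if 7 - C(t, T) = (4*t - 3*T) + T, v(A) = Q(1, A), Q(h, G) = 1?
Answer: -4184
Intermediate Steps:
v(A) = 1
C(t, T) = 7 - 4*t + 2*T (C(t, T) = 7 - ((4*t - 3*T) + T) = 7 - ((-3*T + 4*t) + T) = 7 - (-2*T + 4*t) = 7 + (-4*t + 2*T) = 7 - 4*t + 2*T)
((v(-4) + 16)*C(8, -5) - 32082) + 28493 = ((1 + 16)*(7 - 4*8 + 2*(-5)) - 32082) + 28493 = (17*(7 - 32 - 10) - 32082) + 28493 = (17*(-35) - 32082) + 28493 = (-595 - 32082) + 28493 = -32677 + 28493 = -4184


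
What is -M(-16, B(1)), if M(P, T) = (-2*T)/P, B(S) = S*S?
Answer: -1/8 ≈ -0.12500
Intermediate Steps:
B(S) = S**2
M(P, T) = -2*T/P
-M(-16, B(1)) = -(-2)*1**2/(-16) = -(-2)*(-1)/16 = -1*1/8 = -1/8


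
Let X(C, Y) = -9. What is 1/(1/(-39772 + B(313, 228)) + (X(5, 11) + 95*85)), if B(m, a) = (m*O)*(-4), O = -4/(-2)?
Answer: 42276/340998215 ≈ 0.00012398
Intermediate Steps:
O = 2 (O = -4*(-½) = 2)
B(m, a) = -8*m (B(m, a) = (m*2)*(-4) = (2*m)*(-4) = -8*m)
1/(1/(-39772 + B(313, 228)) + (X(5, 11) + 95*85)) = 1/(1/(-39772 - 8*313) + (-9 + 95*85)) = 1/(1/(-39772 - 2504) + (-9 + 8075)) = 1/(1/(-42276) + 8066) = 1/(-1/42276 + 8066) = 1/(340998215/42276) = 42276/340998215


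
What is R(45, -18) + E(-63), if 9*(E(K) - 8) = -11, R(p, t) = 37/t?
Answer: 85/18 ≈ 4.7222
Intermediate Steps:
E(K) = 61/9 (E(K) = 8 + (⅑)*(-11) = 8 - 11/9 = 61/9)
R(45, -18) + E(-63) = 37/(-18) + 61/9 = 37*(-1/18) + 61/9 = -37/18 + 61/9 = 85/18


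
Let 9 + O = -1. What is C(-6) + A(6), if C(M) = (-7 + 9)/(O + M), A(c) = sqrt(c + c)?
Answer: -1/8 + 2*sqrt(3) ≈ 3.3391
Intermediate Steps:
O = -10 (O = -9 - 1 = -10)
A(c) = sqrt(2)*sqrt(c) (A(c) = sqrt(2*c) = sqrt(2)*sqrt(c))
C(M) = 2/(-10 + M) (C(M) = (-7 + 9)/(-10 + M) = 2/(-10 + M))
C(-6) + A(6) = 2/(-10 - 6) + sqrt(2)*sqrt(6) = 2/(-16) + 2*sqrt(3) = 2*(-1/16) + 2*sqrt(3) = -1/8 + 2*sqrt(3)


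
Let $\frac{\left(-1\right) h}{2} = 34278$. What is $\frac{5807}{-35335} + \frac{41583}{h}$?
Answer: $- \frac{622479999}{807475420} \approx -0.7709$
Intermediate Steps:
$h = -68556$ ($h = \left(-2\right) 34278 = -68556$)
$\frac{5807}{-35335} + \frac{41583}{h} = \frac{5807}{-35335} + \frac{41583}{-68556} = 5807 \left(- \frac{1}{35335}\right) + 41583 \left(- \frac{1}{68556}\right) = - \frac{5807}{35335} - \frac{13861}{22852} = - \frac{622479999}{807475420}$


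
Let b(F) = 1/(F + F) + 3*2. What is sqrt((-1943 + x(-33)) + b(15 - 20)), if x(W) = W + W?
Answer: I*sqrt(200310)/10 ≈ 44.756*I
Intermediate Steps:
x(W) = 2*W
b(F) = 6 + 1/(2*F) (b(F) = 1/(2*F) + 6 = 6 + 1/(2*F))
sqrt((-1943 + x(-33)) + b(15 - 20)) = sqrt((-1943 + 2*(-33)) + (6 + 1/(2*(15 - 20)))) = sqrt((-1943 - 66) + (6 + (1/2)/(-5))) = sqrt(-2009 + (6 + (1/2)*(-1/5))) = sqrt(-2009 + (6 - 1/10)) = sqrt(-2009 + 59/10) = sqrt(-20031/10) = I*sqrt(200310)/10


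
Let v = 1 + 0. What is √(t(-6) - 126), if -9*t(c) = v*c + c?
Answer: I*√1122/3 ≈ 11.165*I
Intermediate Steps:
v = 1
t(c) = -2*c/9 (t(c) = -(1*c + c)/9 = -(c + c)/9 = -2*c/9)
√(t(-6) - 126) = √(-2/9*(-6) - 126) = √(4/3 - 126) = √(-374/3) = I*√1122/3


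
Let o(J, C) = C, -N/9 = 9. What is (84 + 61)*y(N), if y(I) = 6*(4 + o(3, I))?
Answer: -66990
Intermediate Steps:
N = -81 (N = -9*9 = -81)
y(I) = 24 + 6*I (y(I) = 6*(4 + I) = 24 + 6*I)
(84 + 61)*y(N) = (84 + 61)*(24 + 6*(-81)) = 145*(24 - 486) = 145*(-462) = -66990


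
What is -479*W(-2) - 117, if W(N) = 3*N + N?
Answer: 3715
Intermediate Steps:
W(N) = 4*N
-479*W(-2) - 117 = -1916*(-2) - 117 = -479*(-8) - 117 = 3832 - 117 = 3715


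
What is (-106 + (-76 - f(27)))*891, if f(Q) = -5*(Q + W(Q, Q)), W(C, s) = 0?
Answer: -41877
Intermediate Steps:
f(Q) = -5*Q (f(Q) = -5*(Q + 0) = -5*Q)
(-106 + (-76 - f(27)))*891 = (-106 + (-76 - (-5)*27))*891 = (-106 + (-76 - 1*(-135)))*891 = (-106 + (-76 + 135))*891 = (-106 + 59)*891 = -47*891 = -41877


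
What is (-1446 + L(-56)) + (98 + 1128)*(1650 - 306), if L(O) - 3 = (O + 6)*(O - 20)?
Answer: 1650101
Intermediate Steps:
L(O) = 3 + (-20 + O)*(6 + O) (L(O) = 3 + (O + 6)*(O - 20) = 3 + (6 + O)*(-20 + O) = 3 + (-20 + O)*(6 + O))
(-1446 + L(-56)) + (98 + 1128)*(1650 - 306) = (-1446 + (-117 + (-56)**2 - 14*(-56))) + (98 + 1128)*(1650 - 306) = (-1446 + (-117 + 3136 + 784)) + 1226*1344 = (-1446 + 3803) + 1647744 = 2357 + 1647744 = 1650101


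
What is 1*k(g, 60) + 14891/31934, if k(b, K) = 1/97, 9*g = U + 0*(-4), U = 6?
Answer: 1476361/3097598 ≈ 0.47661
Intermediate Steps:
g = ⅔ (g = (6 + 0*(-4))/9 = (6 + 0)/9 = (⅑)*6 = ⅔ ≈ 0.66667)
k(b, K) = 1/97
1*k(g, 60) + 14891/31934 = 1*(1/97) + 14891/31934 = 1/97 + 14891*(1/31934) = 1/97 + 14891/31934 = 1476361/3097598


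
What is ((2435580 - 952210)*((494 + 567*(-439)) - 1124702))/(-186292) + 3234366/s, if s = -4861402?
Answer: 2475482258853890667/226410075346 ≈ 1.0934e+7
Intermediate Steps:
((2435580 - 952210)*((494 + 567*(-439)) - 1124702))/(-186292) + 3234366/s = ((2435580 - 952210)*((494 + 567*(-439)) - 1124702))/(-186292) + 3234366/(-4861402) = (1483370*((494 - 248913) - 1124702))*(-1/186292) + 3234366*(-1/4861402) = (1483370*(-248419 - 1124702))*(-1/186292) - 1617183/2430701 = (1483370*(-1373121))*(-1/186292) - 1617183/2430701 = -2036846497770*(-1/186292) - 1617183/2430701 = 1018423248885/93146 - 1617183/2430701 = 2475482258853890667/226410075346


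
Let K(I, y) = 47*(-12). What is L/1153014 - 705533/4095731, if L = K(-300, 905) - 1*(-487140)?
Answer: 6340833229/25389436469 ≈ 0.24974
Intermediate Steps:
K(I, y) = -564
L = 486576 (L = -564 - 1*(-487140) = -564 + 487140 = 486576)
L/1153014 - 705533/4095731 = 486576/1153014 - 705533/4095731 = 486576*(1/1153014) - 705533*1/4095731 = 2616/6199 - 705533/4095731 = 6340833229/25389436469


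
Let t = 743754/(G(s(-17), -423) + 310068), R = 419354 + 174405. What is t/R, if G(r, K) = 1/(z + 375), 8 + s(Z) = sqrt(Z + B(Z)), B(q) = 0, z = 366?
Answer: 551121714/136422298812251 ≈ 4.0398e-6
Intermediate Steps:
s(Z) = -8 + sqrt(Z) (s(Z) = -8 + sqrt(Z + 0) = -8 + sqrt(Z))
G(r, K) = 1/741 (G(r, K) = 1/(366 + 375) = 1/741)
R = 593759
t = 551121714/229760389 (t = 743754/(1/741 + 310068) = 743754/(229760389/741) = 743754*(741/229760389) = 551121714/229760389 ≈ 2.3987)
t/R = (551121714/229760389)/593759 = (551121714/229760389)*(1/593759) = 551121714/136422298812251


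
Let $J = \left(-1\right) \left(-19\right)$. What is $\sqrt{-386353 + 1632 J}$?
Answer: $i \sqrt{355345} \approx 596.11 i$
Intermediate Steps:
$J = 19$
$\sqrt{-386353 + 1632 J} = \sqrt{-386353 + 1632 \cdot 19} = \sqrt{-386353 + 31008} = \sqrt{-355345} = i \sqrt{355345}$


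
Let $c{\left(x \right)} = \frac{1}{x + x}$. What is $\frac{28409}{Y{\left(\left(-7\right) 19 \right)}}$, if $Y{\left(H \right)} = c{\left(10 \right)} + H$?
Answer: $- \frac{568180}{2659} \approx -213.68$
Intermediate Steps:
$c{\left(x \right)} = \frac{1}{2 x}$
$Y{\left(H \right)} = \frac{1}{20} + H$ ($Y{\left(H \right)} = \frac{1}{2 \cdot 10} + H = \frac{1}{2} \cdot \frac{1}{10} + H = \frac{1}{20} + H$)
$\frac{28409}{Y{\left(\left(-7\right) 19 \right)}} = \frac{28409}{\frac{1}{20} - 133} = \frac{28409}{- \frac{2659}{20}} = 28409 \left(- \frac{20}{2659}\right) = - \frac{568180}{2659}$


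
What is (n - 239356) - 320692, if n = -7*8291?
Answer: -618085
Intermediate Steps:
n = -58037
(n - 239356) - 320692 = (-58037 - 239356) - 320692 = -297393 - 320692 = -618085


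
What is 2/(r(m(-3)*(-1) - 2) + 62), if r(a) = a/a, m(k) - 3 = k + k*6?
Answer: 2/63 ≈ 0.031746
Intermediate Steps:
m(k) = 3 + 7*k (m(k) = 3 + (k + k*6) = 3 + (k + 6*k) = 3 + 7*k)
r(a) = 1
2/(r(m(-3)*(-1) - 2) + 62) = 2/(1 + 62) = 2/63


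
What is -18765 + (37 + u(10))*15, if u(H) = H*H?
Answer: -16710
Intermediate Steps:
u(H) = H**2
-18765 + (37 + u(10))*15 = -18765 + (37 + 10**2)*15 = -18765 + (37 + 100)*15 = -18765 + 137*15 = -18765 + 2055 = -16710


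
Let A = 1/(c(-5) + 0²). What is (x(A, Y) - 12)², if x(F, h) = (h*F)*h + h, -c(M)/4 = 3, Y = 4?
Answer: 784/9 ≈ 87.111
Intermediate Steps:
c(M) = -12 (c(M) = -4*3 = -12)
A = -1/12 (A = 1/(-12 + 0²) = 1/(-12 + 0) = 1/(-12) = -1/12 ≈ -0.083333)
x(F, h) = h + F*h² (x(F, h) = (F*h)*h + h = F*h² + h = h + F*h²)
(x(A, Y) - 12)² = (4*(1 - 1/12*4) - 12)² = (4*(1 - ⅓) - 12)² = (4*(⅔) - 12)² = (8/3 - 12)² = (-28/3)² = 784/9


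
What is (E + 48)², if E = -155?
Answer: 11449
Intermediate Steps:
(E + 48)² = (-155 + 48)² = (-107)² = 11449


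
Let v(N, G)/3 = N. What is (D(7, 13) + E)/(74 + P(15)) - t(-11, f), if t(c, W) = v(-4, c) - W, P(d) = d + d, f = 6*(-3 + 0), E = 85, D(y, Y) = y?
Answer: -133/26 ≈ -5.1154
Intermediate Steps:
v(N, G) = 3*N
f = -18 (f = 6*(-3) = -18)
P(d) = 2*d
t(c, W) = -12 - W (t(c, W) = 3*(-4) - W = -12 - W)
(D(7, 13) + E)/(74 + P(15)) - t(-11, f) = (7 + 85)/(74 + 2*15) - (-12 - 1*(-18)) = 92/(74 + 30) - (-12 + 18) = 92/104 - 1*6 = 92*(1/104) - 6 = 23/26 - 6 = -133/26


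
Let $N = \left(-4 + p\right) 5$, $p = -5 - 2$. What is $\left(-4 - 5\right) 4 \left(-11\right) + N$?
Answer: $341$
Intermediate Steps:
$p = -7$ ($p = -5 - 2 = -7$)
$N = -55$ ($N = \left(-4 - 7\right) 5 = \left(-11\right) 5 = -55$)
$\left(-4 - 5\right) 4 \left(-11\right) + N = \left(-4 - 5\right) 4 \left(-11\right) - 55 = \left(-9\right) 4 \left(-11\right) - 55 = \left(-36\right) \left(-11\right) - 55 = 396 - 55 = 341$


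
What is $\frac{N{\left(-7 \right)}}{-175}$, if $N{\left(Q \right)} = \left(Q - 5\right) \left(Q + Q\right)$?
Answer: $- \frac{24}{25} \approx -0.96$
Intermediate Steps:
$N{\left(Q \right)} = 2 Q \left(-5 + Q\right)$ ($N{\left(Q \right)} = \left(-5 + Q\right) 2 Q = 2 Q \left(-5 + Q\right)$)
$\frac{N{\left(-7 \right)}}{-175} = \frac{2 \left(-7\right) \left(-5 - 7\right)}{-175} = - \frac{2 \left(-7\right) \left(-12\right)}{175} = \left(- \frac{1}{175}\right) 168 = - \frac{24}{25}$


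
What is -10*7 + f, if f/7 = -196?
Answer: -1442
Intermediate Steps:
f = -1372 (f = 7*(-196) = -1372)
-10*7 + f = -10*7 - 1372 = -70 - 1372 = -1442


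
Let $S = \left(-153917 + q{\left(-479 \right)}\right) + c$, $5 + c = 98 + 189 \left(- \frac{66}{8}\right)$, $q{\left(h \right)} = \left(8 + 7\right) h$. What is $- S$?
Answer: $\frac{650273}{4} \approx 1.6257 \cdot 10^{5}$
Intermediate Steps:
$q{\left(h \right)} = 15 h$
$c = - \frac{5865}{4}$ ($c = -5 + \left(98 + 189 \left(- \frac{66}{8}\right)\right) = -5 + \left(98 + 189 \left(\left(-66\right) \frac{1}{8}\right)\right) = -5 + \left(98 + 189 \left(- \frac{33}{4}\right)\right) = -5 + \left(98 - \frac{6237}{4}\right) = -5 - \frac{5845}{4} = - \frac{5865}{4} \approx -1466.3$)
$S = - \frac{650273}{4}$ ($S = \left(-153917 + 15 \left(-479\right)\right) - \frac{5865}{4} = \left(-153917 - 7185\right) - \frac{5865}{4} = -161102 - \frac{5865}{4} = - \frac{650273}{4} \approx -1.6257 \cdot 10^{5}$)
$- S = \left(-1\right) \left(- \frac{650273}{4}\right) = \frac{650273}{4}$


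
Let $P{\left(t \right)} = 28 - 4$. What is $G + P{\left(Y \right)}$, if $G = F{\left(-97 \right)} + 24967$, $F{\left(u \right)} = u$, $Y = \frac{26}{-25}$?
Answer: $24894$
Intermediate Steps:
$Y = - \frac{26}{25}$ ($Y = 26 \left(- \frac{1}{25}\right) = - \frac{26}{25} \approx -1.04$)
$P{\left(t \right)} = 24$ ($P{\left(t \right)} = 28 - 4 = 24$)
$G = 24870$ ($G = -97 + 24967 = 24870$)
$G + P{\left(Y \right)} = 24870 + 24 = 24894$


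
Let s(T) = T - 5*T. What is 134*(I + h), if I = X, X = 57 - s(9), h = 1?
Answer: 12596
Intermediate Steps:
s(T) = -4*T
X = 93 (X = 57 - (-4)*9 = 57 - 1*(-36) = 57 + 36 = 93)
I = 93
134*(I + h) = 134*(93 + 1) = 134*94 = 12596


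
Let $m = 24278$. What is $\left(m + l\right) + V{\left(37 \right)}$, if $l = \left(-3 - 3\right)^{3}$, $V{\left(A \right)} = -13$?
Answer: $24049$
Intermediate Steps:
$l = -216$ ($l = \left(-6\right)^{3} = -216$)
$\left(m + l\right) + V{\left(37 \right)} = \left(24278 - 216\right) - 13 = 24062 - 13 = 24049$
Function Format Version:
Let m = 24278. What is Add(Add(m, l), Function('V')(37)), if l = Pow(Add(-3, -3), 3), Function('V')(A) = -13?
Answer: 24049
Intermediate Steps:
l = -216 (l = Pow(-6, 3) = -216)
Add(Add(m, l), Function('V')(37)) = Add(Add(24278, -216), -13) = Add(24062, -13) = 24049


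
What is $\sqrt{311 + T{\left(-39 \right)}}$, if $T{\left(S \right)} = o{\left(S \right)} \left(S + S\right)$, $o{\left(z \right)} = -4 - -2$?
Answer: $\sqrt{467} \approx 21.61$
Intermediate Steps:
$o{\left(z \right)} = -2$ ($o{\left(z \right)} = -4 + 2 = -2$)
$T{\left(S \right)} = - 4 S$ ($T{\left(S \right)} = - 2 \left(S + S\right) = - 2 \cdot 2 S = - 4 S$)
$\sqrt{311 + T{\left(-39 \right)}} = \sqrt{311 - -156} = \sqrt{311 + 156} = \sqrt{467}$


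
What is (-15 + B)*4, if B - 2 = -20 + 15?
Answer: -72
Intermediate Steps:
B = -3 (B = 2 + (-20 + 15) = 2 - 5 = -3)
(-15 + B)*4 = (-15 - 3)*4 = -18*4 = -72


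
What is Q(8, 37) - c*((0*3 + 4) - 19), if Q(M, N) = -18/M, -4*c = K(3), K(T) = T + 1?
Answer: -69/4 ≈ -17.250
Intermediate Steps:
K(T) = 1 + T
c = -1 (c = -(1 + 3)/4 = -¼*4 = -1)
Q(8, 37) - c*((0*3 + 4) - 19) = -18/8 - (-1)*((0*3 + 4) - 19) = -18*⅛ - (-1)*((0 + 4) - 19) = -9/4 - (-1)*(4 - 19) = -9/4 - (-1)*(-15) = -9/4 - 1*15 = -9/4 - 15 = -69/4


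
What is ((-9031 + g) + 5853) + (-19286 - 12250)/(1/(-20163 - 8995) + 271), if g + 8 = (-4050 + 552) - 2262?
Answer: -23869727190/2633939 ≈ -9062.4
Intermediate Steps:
g = -5768 (g = -8 + ((-4050 + 552) - 2262) = -8 + (-3498 - 2262) = -8 - 5760 = -5768)
((-9031 + g) + 5853) + (-19286 - 12250)/(1/(-20163 - 8995) + 271) = ((-9031 - 5768) + 5853) + (-19286 - 12250)/(1/(-20163 - 8995) + 271) = (-14799 + 5853) - 31536/(1/(-29158) + 271) = -8946 - 31536/(-1/29158 + 271) = -8946 - 31536/7901817/29158 = -8946 - 31536*29158/7901817 = -8946 - 306508896/2633939 = -23869727190/2633939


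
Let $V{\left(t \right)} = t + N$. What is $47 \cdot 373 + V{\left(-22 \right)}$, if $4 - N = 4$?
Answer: $17509$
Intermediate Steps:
$N = 0$ ($N = 4 - 4 = 0$)
$V{\left(t \right)} = t$ ($V{\left(t \right)} = t + 0 = t$)
$47 \cdot 373 + V{\left(-22 \right)} = 47 \cdot 373 - 22 = 17531 - 22 = 17509$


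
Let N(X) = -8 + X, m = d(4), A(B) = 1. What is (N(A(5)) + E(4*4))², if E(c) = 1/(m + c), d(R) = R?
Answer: 19321/400 ≈ 48.302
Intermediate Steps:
m = 4
E(c) = 1/(4 + c)
(N(A(5)) + E(4*4))² = ((-8 + 1) + 1/(4 + 4*4))² = (-7 + 1/(4 + 16))² = (-7 + 1/20)² = (-139/20)² = 19321/400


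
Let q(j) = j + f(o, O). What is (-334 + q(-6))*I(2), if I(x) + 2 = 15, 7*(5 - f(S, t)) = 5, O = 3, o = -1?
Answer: -30550/7 ≈ -4364.3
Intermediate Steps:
f(S, t) = 30/7 (f(S, t) = 5 - ⅐*5 = 5 - 5/7 = 30/7)
I(x) = 13 (I(x) = -2 + 15 = 13)
q(j) = 30/7 + j (q(j) = j + 30/7 = 30/7 + j)
(-334 + q(-6))*I(2) = (-334 + (30/7 - 6))*13 = (-334 - 12/7)*13 = -2350/7*13 = -30550/7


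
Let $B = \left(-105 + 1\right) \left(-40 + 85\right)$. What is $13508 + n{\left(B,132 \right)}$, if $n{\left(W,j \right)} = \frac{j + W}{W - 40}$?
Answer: $\frac{15940577}{1180} \approx 13509.0$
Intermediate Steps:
$B = -4680$ ($B = \left(-104\right) 45 = -4680$)
$n{\left(W,j \right)} = \frac{W + j}{-40 + W}$
$13508 + n{\left(B,132 \right)} = 13508 + \frac{-4680 + 132}{-40 - 4680} = 13508 + \frac{1}{-4720} \left(-4548\right) = 13508 - - \frac{1137}{1180} = 13508 + \frac{1137}{1180} = \frac{15940577}{1180}$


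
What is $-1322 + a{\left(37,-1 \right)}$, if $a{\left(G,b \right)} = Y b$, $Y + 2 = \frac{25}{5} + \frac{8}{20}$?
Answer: $- \frac{6627}{5} \approx -1325.4$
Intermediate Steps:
$Y = \frac{17}{5}$ ($Y = -2 + \left(\frac{25}{5} + \frac{8}{20}\right) = -2 + \left(25 \cdot \frac{1}{5} + 8 \cdot \frac{1}{20}\right) = -2 + \left(5 + \frac{2}{5}\right) = -2 + \frac{27}{5} = \frac{17}{5} \approx 3.4$)
$a{\left(G,b \right)} = \frac{17 b}{5}$
$-1322 + a{\left(37,-1 \right)} = -1322 + \frac{17}{5} \left(-1\right) = -1322 - \frac{17}{5} = - \frac{6627}{5}$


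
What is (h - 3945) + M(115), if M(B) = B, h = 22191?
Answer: 18361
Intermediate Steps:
(h - 3945) + M(115) = (22191 - 3945) + 115 = 18246 + 115 = 18361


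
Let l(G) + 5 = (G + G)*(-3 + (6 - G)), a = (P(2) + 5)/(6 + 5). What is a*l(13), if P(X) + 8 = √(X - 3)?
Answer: 795/11 - 265*I/11 ≈ 72.273 - 24.091*I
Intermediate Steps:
P(X) = -8 + √(-3 + X) (P(X) = -8 + √(X - 3) = -8 + √(-3 + X))
a = -3/11 + I/11 (a = ((-8 + √(-3 + 2)) + 5)/(6 + 5) = ((-8 + √(-1)) + 5)/11 = ((-8 + I) + 5)*(1/11) = (-3 + I)*(1/11) = -3/11 + I/11 ≈ -0.27273 + 0.090909*I)
l(G) = -5 + 2*G*(3 - G) (l(G) = -5 + (G + G)*(-3 + (6 - G)) = -5 + (2*G)*(3 - G) = -5 + 2*G*(3 - G))
a*l(13) = (-3/11 + I/11)*(-5 - 2*13² + 6*13) = (-3/11 + I/11)*(-5 - 2*169 + 78) = (-3/11 + I/11)*(-5 - 338 + 78) = (-3/11 + I/11)*(-265) = 795/11 - 265*I/11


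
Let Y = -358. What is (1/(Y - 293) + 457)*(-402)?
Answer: -39865804/217 ≈ -1.8371e+5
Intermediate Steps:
(1/(Y - 293) + 457)*(-402) = (1/(-358 - 293) + 457)*(-402) = (1/(-651) + 457)*(-402) = (-1/651 + 457)*(-402) = (297506/651)*(-402) = -39865804/217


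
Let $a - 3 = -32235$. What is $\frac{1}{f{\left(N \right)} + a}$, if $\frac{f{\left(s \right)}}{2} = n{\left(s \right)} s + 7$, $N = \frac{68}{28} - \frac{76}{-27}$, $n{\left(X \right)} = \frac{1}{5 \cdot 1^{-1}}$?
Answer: $- \frac{945}{30444028} \approx -3.1041 \cdot 10^{-5}$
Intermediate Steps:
$n{\left(X \right)} = \frac{1}{5}$ ($n{\left(X \right)} = \frac{1}{5 \cdot 1} = \frac{1}{5}$)
$N = \frac{991}{189}$ ($N = 68 \cdot \frac{1}{28} - - \frac{76}{27} = \frac{17}{7} + \frac{76}{27} = \frac{991}{189} \approx 5.2434$)
$a = -32232$ ($a = 3 - 32235 = -32232$)
$f{\left(s \right)} = 14 + \frac{2 s}{5}$ ($f{\left(s \right)} = 2 \left(\frac{s}{5} + 7\right) = 2 \left(7 + \frac{s}{5}\right) = 14 + \frac{2 s}{5}$)
$\frac{1}{f{\left(N \right)} + a} = \frac{1}{\left(14 + \frac{2}{5} \cdot \frac{991}{189}\right) - 32232} = \frac{1}{\left(14 + \frac{1982}{945}\right) - 32232} = \frac{1}{\frac{15212}{945} - 32232} = \frac{1}{- \frac{30444028}{945}} = - \frac{945}{30444028}$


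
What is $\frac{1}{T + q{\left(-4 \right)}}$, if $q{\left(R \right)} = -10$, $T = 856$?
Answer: $\frac{1}{846} \approx 0.001182$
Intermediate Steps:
$\frac{1}{T + q{\left(-4 \right)}} = \frac{1}{856 - 10} = \frac{1}{846}$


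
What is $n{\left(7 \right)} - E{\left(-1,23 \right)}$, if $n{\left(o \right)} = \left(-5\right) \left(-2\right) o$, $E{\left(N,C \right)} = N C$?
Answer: $93$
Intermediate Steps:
$E{\left(N,C \right)} = C N$
$n{\left(o \right)} = 10 o$
$n{\left(7 \right)} - E{\left(-1,23 \right)} = 10 \cdot 7 - 23 \left(-1\right) = 70 - -23 = 70 + 23 = 93$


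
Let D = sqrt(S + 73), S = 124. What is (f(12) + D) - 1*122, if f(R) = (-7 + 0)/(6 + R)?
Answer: -2203/18 + sqrt(197) ≈ -108.35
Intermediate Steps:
D = sqrt(197) (D = sqrt(124 + 73) = sqrt(197) ≈ 14.036)
f(R) = -7/(6 + R)
(f(12) + D) - 1*122 = (-7/(6 + 12) + sqrt(197)) - 1*122 = (-7/18 + sqrt(197)) - 122 = -2203/18 + sqrt(197)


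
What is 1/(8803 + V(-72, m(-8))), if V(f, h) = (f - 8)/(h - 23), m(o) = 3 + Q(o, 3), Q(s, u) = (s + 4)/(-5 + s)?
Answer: 16/140913 ≈ 0.00011355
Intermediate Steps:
Q(s, u) = (4 + s)/(-5 + s)
m(o) = 3 + (4 + o)/(-5 + o)
V(f, h) = (-8 + f)/(-23 + h)
1/(8803 + V(-72, m(-8))) = 1/(8803 + (-8 - 72)/(-23 + (-11 + 4*(-8))/(-5 - 8))) = 1/(8803 - 80/(-23 + (-11 - 32)/(-13))) = 1/(8803 - 80/(-23 - 1/13*(-43))) = 1/(8803 - 80/(-23 + 43/13)) = 1/(8803 - 80/(-256/13)) = 1/(8803 - 13/256*(-80)) = 1/(8803 + 65/16) = 1/(140913/16) = 16/140913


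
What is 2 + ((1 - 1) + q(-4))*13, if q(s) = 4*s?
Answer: -206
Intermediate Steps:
2 + ((1 - 1) + q(-4))*13 = 2 + ((1 - 1) + 4*(-4))*13 = 2 + (0 - 16)*13 = 2 - 16*13 = 2 - 208 = -206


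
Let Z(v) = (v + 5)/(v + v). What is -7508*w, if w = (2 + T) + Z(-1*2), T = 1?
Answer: -16893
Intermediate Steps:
Z(v) = (5 + v)/(2*v) (Z(v) = (5 + v)/((2*v)) = (5 + v)*(1/(2*v)) = (5 + v)/(2*v))
w = 9/4 (w = (2 + 1) + (5 - 1*2)/(2*((-1*2))) = 3 + (1/2)*(5 - 2)/(-2) = 3 + (1/2)*(-1/2)*3 = 3 - 3/4 = 9/4 ≈ 2.2500)
-7508*w = -7508*9/4 = -16893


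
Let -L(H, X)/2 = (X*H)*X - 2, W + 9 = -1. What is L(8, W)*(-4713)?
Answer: 7521948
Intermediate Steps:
W = -10 (W = -9 - 1 = -10)
L(H, X) = 4 - 2*H*X² (L(H, X) = -2*((X*H)*X - 2) = -2*((H*X)*X - 2) = -2*(H*X² - 2) = -2*(-2 + H*X²) = 4 - 2*H*X²)
L(8, W)*(-4713) = (4 - 2*8*(-10)²)*(-4713) = (4 - 2*8*100)*(-4713) = (4 - 1600)*(-4713) = -1596*(-4713) = 7521948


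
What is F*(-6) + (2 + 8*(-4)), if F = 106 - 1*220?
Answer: 654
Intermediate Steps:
F = -114 (F = 106 - 220 = -114)
F*(-6) + (2 + 8*(-4)) = -114*(-6) + (2 + 8*(-4)) = 684 + (2 - 32) = 684 - 30 = 654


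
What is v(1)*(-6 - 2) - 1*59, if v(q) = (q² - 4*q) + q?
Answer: -43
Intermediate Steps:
v(q) = q² - 3*q
v(1)*(-6 - 2) - 1*59 = (1*(-3 + 1))*(-6 - 2) - 1*59 = (1*(-2))*(-8) - 59 = -2*(-8) - 59 = 16 - 59 = -43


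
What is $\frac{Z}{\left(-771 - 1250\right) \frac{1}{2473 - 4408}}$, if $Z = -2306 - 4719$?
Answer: $- \frac{316125}{47} \approx -6726.1$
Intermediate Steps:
$Z = -7025$
$\frac{Z}{\left(-771 - 1250\right) \frac{1}{2473 - 4408}} = - \frac{7025}{\left(-771 - 1250\right) \frac{1}{2473 - 4408}} = - \frac{7025}{\left(-2021\right) \frac{1}{-1935}} = - \frac{7025}{\left(-2021\right) \left(- \frac{1}{1935}\right)} = - \frac{7025}{\frac{47}{45}} = \left(-7025\right) \frac{45}{47} = - \frac{316125}{47}$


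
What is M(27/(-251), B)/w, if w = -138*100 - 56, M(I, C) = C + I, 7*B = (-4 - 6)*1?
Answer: 2699/24344992 ≈ 0.00011086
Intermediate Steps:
B = -10/7 (B = ((-4 - 6)*1)/7 = (-10*1)/7 = (⅐)*(-10) = -10/7 ≈ -1.4286)
w = -13856 (w = -13800 - 56 = -13856)
M(27/(-251), B)/w = (-10/7 + 27/(-251))/(-13856) = (-10/7 + 27*(-1/251))*(-1/13856) = (-10/7 - 27/251)*(-1/13856) = -2699/1757*(-1/13856) = 2699/24344992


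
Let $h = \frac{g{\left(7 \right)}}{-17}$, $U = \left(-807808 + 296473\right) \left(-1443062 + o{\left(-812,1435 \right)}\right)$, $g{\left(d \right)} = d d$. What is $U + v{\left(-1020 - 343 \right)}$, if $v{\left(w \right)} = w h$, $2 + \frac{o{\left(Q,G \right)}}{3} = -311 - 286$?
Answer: $\frac{12559718671792}{17} \approx 7.3881 \cdot 10^{11}$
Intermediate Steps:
$o{\left(Q,G \right)} = -1797$ ($o{\left(Q,G \right)} = -6 + 3 \left(-311 - 286\right) = -6 + 3 \left(-597\right) = -6 - 1791 = -1797$)
$g{\left(d \right)} = d^{2}$
$U = 738806976765$ ($U = \left(-807808 + 296473\right) \left(-1443062 - 1797\right) = \left(-511335\right) \left(-1444859\right) = 738806976765$)
$h = - \frac{49}{17}$ ($h = \frac{7^{2}}{-17} = 49 \left(- \frac{1}{17}\right) = - \frac{49}{17} \approx -2.8824$)
$v{\left(w \right)} = - \frac{49 w}{17}$ ($v{\left(w \right)} = w \left(- \frac{49}{17}\right) = - \frac{49 w}{17}$)
$U + v{\left(-1020 - 343 \right)} = 738806976765 - \frac{49 \left(-1020 - 343\right)}{17} = 738806976765 - - \frac{66787}{17} = 738806976765 + \frac{66787}{17} = \frac{12559718671792}{17}$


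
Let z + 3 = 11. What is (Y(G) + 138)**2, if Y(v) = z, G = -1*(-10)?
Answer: 21316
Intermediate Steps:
G = 10
z = 8 (z = -3 + 11 = 8)
Y(v) = 8
(Y(G) + 138)**2 = (8 + 138)**2 = 146**2 = 21316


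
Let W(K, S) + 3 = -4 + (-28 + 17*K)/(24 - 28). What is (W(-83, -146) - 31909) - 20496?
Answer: -208209/4 ≈ -52052.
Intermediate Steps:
W(K, S) = -17*K/4 (W(K, S) = -3 + (-4 + (-28 + 17*K)/(24 - 28)) = -3 + (-4 + (-28 + 17*K)/(-4)) = -3 + (-4 + (-28 + 17*K)*(-¼)) = -3 + (-4 + (7 - 17*K/4)) = -3 + (3 - 17*K/4) = -17*K/4)
(W(-83, -146) - 31909) - 20496 = (-17/4*(-83) - 31909) - 20496 = (1411/4 - 31909) - 20496 = -126225/4 - 20496 = -208209/4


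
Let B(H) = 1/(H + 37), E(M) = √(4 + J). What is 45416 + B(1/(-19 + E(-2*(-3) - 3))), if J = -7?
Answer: 7522574475/165637 + I*√3/496911 ≈ 45416.0 + 3.4856e-6*I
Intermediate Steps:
E(M) = I*√3 (E(M) = √(4 - 7) = √(-3) = I*√3)
B(H) = 1/(37 + H)
45416 + B(1/(-19 + E(-2*(-3) - 3))) = 45416 + 1/(37 + 1/(-19 + I*√3))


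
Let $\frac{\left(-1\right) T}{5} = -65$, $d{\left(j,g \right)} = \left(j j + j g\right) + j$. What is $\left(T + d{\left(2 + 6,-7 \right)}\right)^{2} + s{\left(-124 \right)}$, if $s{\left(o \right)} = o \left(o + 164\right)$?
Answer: $111321$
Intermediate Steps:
$d{\left(j,g \right)} = j + j^{2} + g j$ ($d{\left(j,g \right)} = \left(j^{2} + g j\right) + j = j + j^{2} + g j$)
$s{\left(o \right)} = o \left(164 + o\right)$
$T = 325$ ($T = \left(-5\right) \left(-65\right) = 325$)
$\left(T + d{\left(2 + 6,-7 \right)}\right)^{2} + s{\left(-124 \right)} = \left(325 + \left(2 + 6\right) \left(1 - 7 + \left(2 + 6\right)\right)\right)^{2} - 124 \left(164 - 124\right) = \left(325 + 8 \left(1 - 7 + 8\right)\right)^{2} - 4960 = \left(325 + 8 \cdot 2\right)^{2} - 4960 = \left(325 + 16\right)^{2} - 4960 = 341^{2} - 4960 = 116281 - 4960 = 111321$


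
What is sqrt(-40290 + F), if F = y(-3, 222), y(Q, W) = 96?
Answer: 3*I*sqrt(4466) ≈ 200.48*I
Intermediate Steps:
F = 96
sqrt(-40290 + F) = sqrt(-40290 + 96) = sqrt(-40194) = 3*I*sqrt(4466)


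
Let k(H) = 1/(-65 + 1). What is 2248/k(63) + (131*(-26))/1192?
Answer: -85749415/596 ≈ -1.4387e+5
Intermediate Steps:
k(H) = -1/64 (k(H) = 1/(-64) = -1/64)
2248/k(63) + (131*(-26))/1192 = 2248/(-1/64) + (131*(-26))/1192 = 2248*(-64) - 3406*1/1192 = -143872 - 1703/596 = -85749415/596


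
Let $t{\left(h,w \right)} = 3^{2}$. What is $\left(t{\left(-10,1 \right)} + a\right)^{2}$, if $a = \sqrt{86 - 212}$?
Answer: $-45 + 54 i \sqrt{14} \approx -45.0 + 202.05 i$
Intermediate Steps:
$t{\left(h,w \right)} = 9$
$a = 3 i \sqrt{14}$ ($a = \sqrt{-126} = 3 i \sqrt{14} \approx 11.225 i$)
$\left(t{\left(-10,1 \right)} + a\right)^{2} = \left(9 + 3 i \sqrt{14}\right)^{2}$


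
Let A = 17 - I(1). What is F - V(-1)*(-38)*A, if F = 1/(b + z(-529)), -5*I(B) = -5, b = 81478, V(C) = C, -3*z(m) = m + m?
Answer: -149259133/245492 ≈ -608.00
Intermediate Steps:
z(m) = -2*m/3 (z(m) = -(m + m)/3 = -2*m/3)
I(B) = 1 (I(B) = -1/5*(-5) = 1)
A = 16 (A = 17 - 1*1 = 17 - 1 = 16)
F = 3/245492 (F = 1/(81478 - 2/3*(-529)) = 1/(81478 + 1058/3) = 1/(245492/3) = 3/245492 ≈ 1.2220e-5)
F - V(-1)*(-38)*A = 3/245492 - (-1*(-38))*16 = 3/245492 - 38*16 = 3/245492 - 1*608 = 3/245492 - 608 = -149259133/245492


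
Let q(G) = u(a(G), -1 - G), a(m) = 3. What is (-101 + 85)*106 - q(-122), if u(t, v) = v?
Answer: -1817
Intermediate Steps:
q(G) = -1 - G
(-101 + 85)*106 - q(-122) = (-101 + 85)*106 - (-1 - 1*(-122)) = -16*106 - (-1 + 122) = -1696 - 1*121 = -1696 - 121 = -1817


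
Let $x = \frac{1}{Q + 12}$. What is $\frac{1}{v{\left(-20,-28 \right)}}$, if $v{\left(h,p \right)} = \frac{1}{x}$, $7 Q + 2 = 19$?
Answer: $\frac{7}{101} \approx 0.069307$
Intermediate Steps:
$Q = \frac{17}{7}$ ($Q = - \frac{2}{7} + \frac{1}{7} \cdot 19 = - \frac{2}{7} + \frac{19}{7} = \frac{17}{7} \approx 2.4286$)
$x = \frac{7}{101}$ ($x = \frac{1}{\frac{17}{7} + 12} = \frac{1}{\frac{101}{7}} = \frac{7}{101} \approx 0.069307$)
$v{\left(h,p \right)} = \frac{101}{7}$ ($v{\left(h,p \right)} = \frac{1}{\frac{7}{101}} = \frac{101}{7}$)
$\frac{1}{v{\left(-20,-28 \right)}} = \frac{1}{\frac{101}{7}} = \frac{7}{101}$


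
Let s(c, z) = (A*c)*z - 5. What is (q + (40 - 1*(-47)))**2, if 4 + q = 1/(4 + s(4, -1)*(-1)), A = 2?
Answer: 1993744/289 ≈ 6898.8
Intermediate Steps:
s(c, z) = -5 + 2*c*z (s(c, z) = (2*c)*z - 5 = 2*c*z - 5 = -5 + 2*c*z)
q = -67/17 (q = -4 + 1/(4 + (-5 + 2*4*(-1))*(-1)) = -4 + 1/(4 + (-5 - 8)*(-1)) = -4 + 1/(4 - 13*(-1)) = -4 + 1/(4 + 13) = -4 + 1/17 = -67/17 ≈ -3.9412)
(q + (40 - 1*(-47)))**2 = (-67/17 + (40 - 1*(-47)))**2 = (-67/17 + (40 + 47))**2 = (-67/17 + 87)**2 = (1412/17)**2 = 1993744/289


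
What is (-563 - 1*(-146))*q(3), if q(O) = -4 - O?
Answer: 2919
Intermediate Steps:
(-563 - 1*(-146))*q(3) = (-563 - 1*(-146))*(-4 - 1*3) = (-563 + 146)*(-4 - 3) = -417*(-7) = 2919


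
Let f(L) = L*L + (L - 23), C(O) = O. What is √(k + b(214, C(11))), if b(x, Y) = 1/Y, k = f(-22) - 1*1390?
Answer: 2*I*√28765/11 ≈ 30.837*I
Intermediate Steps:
f(L) = -23 + L + L² (f(L) = L² + (-23 + L) = -23 + L + L²)
k = -951 (k = (-23 - 22 + (-22)²) - 1*1390 = (-23 - 22 + 484) - 1390 = 439 - 1390 = -951)
√(k + b(214, C(11))) = √(-951 + 1/11) = √(-10460/11) = 2*I*√28765/11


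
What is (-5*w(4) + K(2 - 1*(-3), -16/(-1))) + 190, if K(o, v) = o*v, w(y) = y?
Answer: 250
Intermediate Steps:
(-5*w(4) + K(2 - 1*(-3), -16/(-1))) + 190 = (-5*4 + (2 - 1*(-3))*(-16/(-1))) + 190 = (-20 + (2 + 3)*(-16*(-1))) + 190 = (-20 + 5*16) + 190 = (-20 + 80) + 190 = 60 + 190 = 250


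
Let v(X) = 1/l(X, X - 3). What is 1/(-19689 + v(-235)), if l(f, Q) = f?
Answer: -235/4626916 ≈ -5.0790e-5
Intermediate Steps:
v(X) = 1/X
1/(-19689 + v(-235)) = 1/(-19689 + 1/(-235)) = 1/(-19689 - 1/235) = 1/(-4626916/235) = -235/4626916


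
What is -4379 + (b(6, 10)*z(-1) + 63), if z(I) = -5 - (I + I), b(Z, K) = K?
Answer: -4346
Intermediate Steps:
z(I) = -5 - 2*I
-4379 + (b(6, 10)*z(-1) + 63) = -4379 + (10*(-5 - 2*(-1)) + 63) = -4379 + (10*(-5 + 2) + 63) = -4379 + (10*(-3) + 63) = -4379 + (-30 + 63) = -4379 + 33 = -4346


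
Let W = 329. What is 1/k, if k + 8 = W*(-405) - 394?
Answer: -1/133647 ≈ -7.4824e-6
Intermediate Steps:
k = -133647 (k = -8 + (329*(-405) - 394) = -8 + (-133245 - 394) = -8 - 133639 = -133647)
1/k = 1/(-133647) = -1/133647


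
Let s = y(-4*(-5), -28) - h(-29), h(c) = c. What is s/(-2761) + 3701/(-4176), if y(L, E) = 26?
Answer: -949831/1048176 ≈ -0.90617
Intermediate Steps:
s = 55 (s = 26 - 1*(-29) = 26 + 29 = 55)
s/(-2761) + 3701/(-4176) = 55/(-2761) + 3701/(-4176) = 55*(-1/2761) + 3701*(-1/4176) = -5/251 - 3701/4176 = -949831/1048176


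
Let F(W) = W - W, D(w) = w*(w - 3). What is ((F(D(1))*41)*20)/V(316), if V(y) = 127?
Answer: 0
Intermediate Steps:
D(w) = w*(-3 + w)
F(W) = 0
((F(D(1))*41)*20)/V(316) = ((0*41)*20)/127 = (0*20)*(1/127) = 0*(1/127) = 0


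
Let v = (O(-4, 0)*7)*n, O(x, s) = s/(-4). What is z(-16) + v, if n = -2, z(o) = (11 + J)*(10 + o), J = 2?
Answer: -78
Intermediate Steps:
z(o) = 130 + 13*o (z(o) = (11 + 2)*(10 + o) = 13*(10 + o) = 130 + 13*o)
O(x, s) = -s/4 (O(x, s) = s*(-¼) = -s/4)
v = 0 (v = (-¼*0*7)*(-2) = (0*7)*(-2) = 0*(-2) = 0)
z(-16) + v = (130 + 13*(-16)) + 0 = (130 - 208) + 0 = -78 + 0 = -78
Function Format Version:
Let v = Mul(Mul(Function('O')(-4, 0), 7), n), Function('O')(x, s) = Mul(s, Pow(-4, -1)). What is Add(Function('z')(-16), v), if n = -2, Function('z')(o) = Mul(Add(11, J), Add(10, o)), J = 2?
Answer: -78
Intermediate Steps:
Function('z')(o) = Add(130, Mul(13, o)) (Function('z')(o) = Mul(Add(11, 2), Add(10, o)) = Mul(13, Add(10, o)) = Add(130, Mul(13, o)))
Function('O')(x, s) = Mul(Rational(-1, 4), s) (Function('O')(x, s) = Mul(s, Rational(-1, 4)) = Mul(Rational(-1, 4), s))
v = 0 (v = Mul(Mul(Mul(Rational(-1, 4), 0), 7), -2) = Mul(Mul(0, 7), -2) = Mul(0, -2) = 0)
Add(Function('z')(-16), v) = Add(Add(130, Mul(13, -16)), 0) = Add(Add(130, -208), 0) = Add(-78, 0) = -78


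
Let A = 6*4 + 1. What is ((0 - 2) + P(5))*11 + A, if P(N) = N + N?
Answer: 113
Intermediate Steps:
P(N) = 2*N
A = 25 (A = 24 + 1 = 25)
((0 - 2) + P(5))*11 + A = ((0 - 2) + 2*5)*11 + 25 = (-2 + 10)*11 + 25 = 8*11 + 25 = 88 + 25 = 113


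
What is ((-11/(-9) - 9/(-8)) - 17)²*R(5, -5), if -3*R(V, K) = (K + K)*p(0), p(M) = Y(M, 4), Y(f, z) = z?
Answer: 5565125/1944 ≈ 2862.7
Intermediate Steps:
p(M) = 4
R(V, K) = -8*K/3 (R(V, K) = -(K + K)*4/3 = -2*K*4/3 = -8*K/3)
((-11/(-9) - 9/(-8)) - 17)²*R(5, -5) = ((-11/(-9) - 9/(-8)) - 17)²*(-8/3*(-5)) = ((-11*(-⅑) - 9*(-⅛)) - 17)²*(40/3) = ((11/9 + 9/8) - 17)²*(40/3) = (169/72 - 17)²*(40/3) = (-1055/72)²*(40/3) = (1113025/5184)*(40/3) = 5565125/1944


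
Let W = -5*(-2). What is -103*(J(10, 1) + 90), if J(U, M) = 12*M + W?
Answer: -11536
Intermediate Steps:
W = 10
J(U, M) = 10 + 12*M (J(U, M) = 12*M + 10 = 10 + 12*M)
-103*(J(10, 1) + 90) = -103*((10 + 12*1) + 90) = -103*((10 + 12) + 90) = -103*(22 + 90) = -103*112 = -11536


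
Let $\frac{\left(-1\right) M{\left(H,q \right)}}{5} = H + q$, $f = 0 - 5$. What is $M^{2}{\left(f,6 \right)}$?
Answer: $25$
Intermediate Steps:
$f = -5$ ($f = 0 - 5 = -5$)
$M{\left(H,q \right)} = - 5 H - 5 q$ ($M{\left(H,q \right)} = - 5 \left(H + q\right) = - 5 H - 5 q$)
$M^{2}{\left(f,6 \right)} = \left(\left(-5\right) \left(-5\right) - 30\right)^{2} = \left(25 - 30\right)^{2} = \left(-5\right)^{2} = 25$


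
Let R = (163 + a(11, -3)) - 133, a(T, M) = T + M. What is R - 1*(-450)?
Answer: 488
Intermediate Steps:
a(T, M) = M + T
R = 38 (R = (163 + (-3 + 11)) - 133 = (163 + 8) - 133 = 171 - 133 = 38)
R - 1*(-450) = 38 - 1*(-450) = 38 + 450 = 488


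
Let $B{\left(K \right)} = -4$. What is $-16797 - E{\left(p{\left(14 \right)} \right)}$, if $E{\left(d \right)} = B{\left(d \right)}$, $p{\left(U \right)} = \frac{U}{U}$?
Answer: $-16793$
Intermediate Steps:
$p{\left(U \right)} = 1$
$E{\left(d \right)} = -4$
$-16797 - E{\left(p{\left(14 \right)} \right)} = -16797 - -4 = -16797 + 4 = -16793$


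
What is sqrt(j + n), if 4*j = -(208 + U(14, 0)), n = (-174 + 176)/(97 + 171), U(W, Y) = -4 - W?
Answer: I*sqrt(213194)/67 ≈ 6.8915*I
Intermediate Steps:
n = 1/134 (n = 2/268 = 2*(1/268) = 1/134 ≈ 0.0074627)
j = -95/2 (j = (-(208 + (-4 - 1*14)))/4 = (-(208 + (-4 - 14)))/4 = (-(208 - 18))/4 = (-1*190)/4 = (1/4)*(-190) = -95/2 ≈ -47.500)
sqrt(j + n) = sqrt(-95/2 + 1/134) = sqrt(-3182/67) = I*sqrt(213194)/67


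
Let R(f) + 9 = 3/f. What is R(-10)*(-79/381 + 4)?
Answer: -8959/254 ≈ -35.272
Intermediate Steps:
R(f) = -9 + 3/f
R(-10)*(-79/381 + 4) = (-9 + 3/(-10))*(-79/381 + 4) = (-9 + 3*(-1/10))*(-79*1/381 + 4) = (-9 - 3/10)*(-79/381 + 4) = -93/10*1445/381 = -8959/254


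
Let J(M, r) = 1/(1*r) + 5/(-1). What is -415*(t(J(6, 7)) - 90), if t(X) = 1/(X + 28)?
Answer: 6047795/162 ≈ 37332.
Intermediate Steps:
J(M, r) = -5 + 1/r (J(M, r) = 1/r + 5*(-1) = 1/r - 5 = -5 + 1/r)
t(X) = 1/(28 + X)
-415*(t(J(6, 7)) - 90) = -415*(1/(28 + (-5 + 1/7)) - 90) = -415*(1/(28 - 34/7) - 90) = -415*(1/(162/7) - 90) = -415*(7/162 - 90) = -415*(-14573/162) = 6047795/162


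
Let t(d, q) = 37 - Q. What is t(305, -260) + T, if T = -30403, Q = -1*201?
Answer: -30165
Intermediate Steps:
Q = -201
t(d, q) = 238 (t(d, q) = 37 - 1*(-201) = 37 + 201 = 238)
t(305, -260) + T = 238 - 30403 = -30165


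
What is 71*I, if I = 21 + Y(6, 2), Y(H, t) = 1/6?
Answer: 9017/6 ≈ 1502.8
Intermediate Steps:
Y(H, t) = 1/6
I = 127/6 (I = 21 + 1/6 = 127/6 ≈ 21.167)
71*I = 71*(127/6) = 9017/6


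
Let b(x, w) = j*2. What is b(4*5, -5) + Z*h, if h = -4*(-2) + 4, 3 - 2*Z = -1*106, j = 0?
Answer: 654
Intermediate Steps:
b(x, w) = 0 (b(x, w) = 0*2 = 0)
Z = 109/2 (Z = 3/2 - (-1)*106/2 = 3/2 - ½*(-106) = 3/2 + 53 = 109/2 ≈ 54.500)
h = 12 (h = 8 + 4 = 12)
b(4*5, -5) + Z*h = 0 + (109/2)*12 = 0 + 654 = 654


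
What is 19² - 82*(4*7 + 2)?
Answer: -2099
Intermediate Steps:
19² - 82*(4*7 + 2) = 361 - 82*(28 + 2) = 361 - 82*30 = 361 - 2460 = -2099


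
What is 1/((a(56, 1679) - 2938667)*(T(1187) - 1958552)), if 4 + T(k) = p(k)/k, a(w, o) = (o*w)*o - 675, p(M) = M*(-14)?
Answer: -1/303435284295780 ≈ -3.2956e-15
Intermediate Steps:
p(M) = -14*M
a(w, o) = -675 + w*o² (a(w, o) = w*o² - 675 = -675 + w*o²)
T(k) = -18 (T(k) = -4 + (-14*k)/k = -4 - 14 = -18)
1/((a(56, 1679) - 2938667)*(T(1187) - 1958552)) = 1/(((-675 + 56*1679²) - 2938667)*(-18 - 1958552)) = 1/(((-675 + 56*2819041) - 2938667)*(-1958570)) = 1/(((-675 + 157866296) - 2938667)*(-1958570)) = 1/((157865621 - 2938667)*(-1958570)) = 1/(154926954*(-1958570)) = 1/(-303435284295780) = -1/303435284295780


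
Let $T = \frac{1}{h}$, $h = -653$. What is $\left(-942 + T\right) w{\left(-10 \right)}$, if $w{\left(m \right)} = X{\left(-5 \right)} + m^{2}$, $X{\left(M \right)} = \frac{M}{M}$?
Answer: $- \frac{62127827}{653} \approx -95142.0$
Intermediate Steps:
$X{\left(M \right)} = 1$
$w{\left(m \right)} = 1 + m^{2}$
$T = - \frac{1}{653}$ ($T = \frac{1}{-653} = - \frac{1}{653} \approx -0.0015314$)
$\left(-942 + T\right) w{\left(-10 \right)} = \left(-942 - \frac{1}{653}\right) \left(1 + \left(-10\right)^{2}\right) = - \frac{615127 \left(1 + 100\right)}{653} = \left(- \frac{615127}{653}\right) 101 = - \frac{62127827}{653}$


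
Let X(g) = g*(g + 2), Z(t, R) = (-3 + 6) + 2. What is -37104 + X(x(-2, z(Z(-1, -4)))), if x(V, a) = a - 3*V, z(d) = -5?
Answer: -37101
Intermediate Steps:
Z(t, R) = 5 (Z(t, R) = 3 + 2 = 5)
X(g) = g*(2 + g)
-37104 + X(x(-2, z(Z(-1, -4)))) = -37104 + (-5 - 3*(-2))*(2 + (-5 - 3*(-2))) = -37104 + (-5 + 6)*(2 + (-5 + 6)) = -37104 + 1*(2 + 1) = -37104 + 1*3 = -37104 + 3 = -37101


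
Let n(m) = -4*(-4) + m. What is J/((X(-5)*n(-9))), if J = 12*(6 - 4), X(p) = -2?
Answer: -12/7 ≈ -1.7143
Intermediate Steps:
J = 24 (J = 12*2 = 24)
n(m) = 16 + m
J/((X(-5)*n(-9))) = 24/((-2*(16 - 9))) = 24/((-2*7)) = 24/(-14) = 24*(-1/14) = -12/7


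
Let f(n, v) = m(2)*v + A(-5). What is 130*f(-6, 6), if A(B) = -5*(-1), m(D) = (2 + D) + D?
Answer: 5330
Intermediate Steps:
m(D) = 2 + 2*D
A(B) = 5
f(n, v) = 5 + 6*v (f(n, v) = (2 + 2*2)*v + 5 = (2 + 4)*v + 5 = 6*v + 5 = 5 + 6*v)
130*f(-6, 6) = 130*(5 + 6*6) = 130*(5 + 36) = 130*41 = 5330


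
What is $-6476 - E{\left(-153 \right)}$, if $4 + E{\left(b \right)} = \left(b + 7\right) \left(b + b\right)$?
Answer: $-51148$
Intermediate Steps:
$E{\left(b \right)} = -4 + 2 b \left(7 + b\right)$ ($E{\left(b \right)} = -4 + \left(b + 7\right) \left(b + b\right) = -4 + \left(7 + b\right) 2 b = -4 + 2 b \left(7 + b\right)$)
$-6476 - E{\left(-153 \right)} = -6476 - \left(-4 + 2 \left(-153\right)^{2} + 14 \left(-153\right)\right) = -6476 - \left(-4 + 2 \cdot 23409 - 2142\right) = -6476 - \left(-4 + 46818 - 2142\right) = -6476 - 44672 = -51148$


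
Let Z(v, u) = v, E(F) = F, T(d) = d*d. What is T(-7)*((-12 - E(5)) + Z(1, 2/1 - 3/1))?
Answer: -784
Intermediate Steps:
T(d) = d**2
T(-7)*((-12 - E(5)) + Z(1, 2/1 - 3/1)) = (-7)**2*((-12 - 1*5) + 1) = 49*((-12 - 5) + 1) = 49*(-17 + 1) = 49*(-16) = -784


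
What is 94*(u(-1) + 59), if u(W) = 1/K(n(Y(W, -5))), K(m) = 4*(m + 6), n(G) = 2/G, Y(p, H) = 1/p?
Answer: 44415/8 ≈ 5551.9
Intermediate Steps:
K(m) = 24 + 4*m (K(m) = 4*(6 + m) = 24 + 4*m)
u(W) = 1/(24 + 8*W) (u(W) = 1/(24 + 4*(2/(1/W))) = 1/(24 + 4*(2*W)) = 1/(24 + 8*W))
94*(u(-1) + 59) = 94*(1/(8*(3 - 1)) + 59) = 94*((⅛)/2 + 59) = 94*((⅛)*(½) + 59) = 94*(1/16 + 59) = 94*(945/16) = 44415/8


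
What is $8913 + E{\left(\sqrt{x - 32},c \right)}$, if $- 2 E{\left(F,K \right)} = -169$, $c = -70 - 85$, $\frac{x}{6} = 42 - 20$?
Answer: $\frac{17995}{2} \approx 8997.5$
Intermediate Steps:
$x = 132$ ($x = 6 \left(42 - 20\right) = 6 \cdot 22 = 132$)
$c = -155$
$E{\left(F,K \right)} = \frac{169}{2}$ ($E{\left(F,K \right)} = \left(- \frac{1}{2}\right) \left(-169\right) = \frac{169}{2}$)
$8913 + E{\left(\sqrt{x - 32},c \right)} = 8913 + \frac{169}{2} = \frac{17995}{2}$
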